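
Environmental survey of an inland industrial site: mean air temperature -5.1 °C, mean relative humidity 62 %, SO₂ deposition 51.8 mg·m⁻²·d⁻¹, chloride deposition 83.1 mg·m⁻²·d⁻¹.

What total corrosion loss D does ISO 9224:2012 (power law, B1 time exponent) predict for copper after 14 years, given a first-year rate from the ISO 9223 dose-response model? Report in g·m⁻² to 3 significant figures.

copper: temperature factor f = +0.126·(-15.1) = -1.9026
  sulphur-dioxide contribution → 0.08558 μm/a
  chloride contribution → 0.2454 μm/a
  total first-year rate 0.331 μm/a
Power-law: D(14) = r_corr · 14^0.667
  D(14) = 0.331 × 14^0.667 = 0.331 × 5.814 = 1.924 μm
  Mass loss = 1.924 μm × 8.96 g/cm³ = 17.24 g·m⁻²

D(14) = 17.2 g·m⁻²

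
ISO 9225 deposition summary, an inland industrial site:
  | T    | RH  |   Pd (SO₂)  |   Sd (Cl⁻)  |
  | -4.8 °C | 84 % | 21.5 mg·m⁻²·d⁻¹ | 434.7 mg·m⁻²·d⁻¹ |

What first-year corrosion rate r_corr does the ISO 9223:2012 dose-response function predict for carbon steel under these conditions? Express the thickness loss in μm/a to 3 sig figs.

r_corr = 63.3 μm/a

carbon steel: T≤10 °C ⇒ hinge +0.150·(-4.8−10) = -2.2200
  sulphur-dioxide contribution → 5.085 μm/a
  chloride contribution → 58.18 μm/a
  ⇒ r_corr(carbon steel) = 63.26 μm/a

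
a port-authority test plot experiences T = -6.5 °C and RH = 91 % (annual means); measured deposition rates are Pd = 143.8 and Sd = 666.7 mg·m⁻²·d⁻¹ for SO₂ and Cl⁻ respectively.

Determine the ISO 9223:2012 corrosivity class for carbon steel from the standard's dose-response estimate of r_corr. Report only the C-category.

C5

carbon steel: T≤10 °C ⇒ hinge +0.150·(-6.5−10) = -2.4750
  sulphur-dioxide contribution → 12.18 μm/a
  chloride contribution → 89.27 μm/a
  total first-year rate 101.4 μm/a
101 μm/a falls in (80, 200] for carbon steel → category C5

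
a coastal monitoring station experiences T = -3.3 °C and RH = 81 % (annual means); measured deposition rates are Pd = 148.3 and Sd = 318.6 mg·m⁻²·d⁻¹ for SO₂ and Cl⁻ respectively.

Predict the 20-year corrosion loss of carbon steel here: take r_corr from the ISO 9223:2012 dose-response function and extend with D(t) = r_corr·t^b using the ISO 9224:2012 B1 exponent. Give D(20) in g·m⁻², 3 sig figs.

carbon steel: temperature factor f = +0.150·(-13.3) = -1.9950
  sulphur-dioxide contribution → 16.37 μm/a
  chloride contribution → 46.15 μm/a
  ⇒ r_corr(carbon steel) = 62.52 μm/a
Long-term exponent b (ISO 9224 Table 2, B1) = 0.523
  D(20) = 62.52 × 20^0.523 = 62.52 × 4.791 = 299.5 μm
  Mass loss = 299.5 μm × 7.85 g/cm³ = 2351 g·m⁻²

D(20) = 2.35e+03 g·m⁻²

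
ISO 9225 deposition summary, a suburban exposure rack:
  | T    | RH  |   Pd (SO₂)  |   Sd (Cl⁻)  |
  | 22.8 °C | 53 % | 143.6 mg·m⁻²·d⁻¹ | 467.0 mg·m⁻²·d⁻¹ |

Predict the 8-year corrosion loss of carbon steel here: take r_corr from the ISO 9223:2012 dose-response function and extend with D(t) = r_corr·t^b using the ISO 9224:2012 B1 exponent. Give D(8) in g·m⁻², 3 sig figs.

carbon steel: f(T) = -0.054·(T−10) [T>10 °C] = -0.6912
  SO₂ term: 1.77·143.6^0.52·exp(0.02·53-0.6912) = 33.87
  Cl⁻ term: 0.102·467.0^0.62·exp(0.033·53+0.04·22.8) = 65.95
  sum: 33.87 + 65.95 → r_corr = 99.83 μm/a
Long-term exponent b (ISO 9224 Table 2, B1) = 0.523
  D(8) = 99.83 × 8^0.523 = 99.83 × 2.967 = 296.2 μm
  Mass loss = 296.2 μm × 7.85 g/cm³ = 2325 g·m⁻²

D(8) = 2.33e+03 g·m⁻²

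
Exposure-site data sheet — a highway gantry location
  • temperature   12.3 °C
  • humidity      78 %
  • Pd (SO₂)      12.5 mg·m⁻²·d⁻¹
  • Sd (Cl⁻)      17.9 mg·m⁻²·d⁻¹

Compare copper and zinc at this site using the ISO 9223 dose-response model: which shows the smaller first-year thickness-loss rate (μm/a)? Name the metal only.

copper

copper: temperature factor f = -0.080·(2.3) = -0.1840
  Pd branch = 0.0053·Pd^0.26·e^(0.059·RH+f) = 0.8476 μm/a
  Cl⁻ term: 0.01025·17.9^0.27·exp(0.036·78+0.049·12.3) = 0.6765
  r_corr = 0.8476 + 0.6765 = 1.524 μm/a
zinc: T>10 °C ⇒ hinge -0.071·(12.3−10) = -0.1633
  SO₂ term: 0.0129·12.5^0.44·exp(0.046·78-0.1633) = 1.204
  Sd branch = 0.0175·Sd^0.57·e^(0.008·RH+0.085·T) = 0.4811 μm/a
  r_corr = 1.204 + 0.4811 = 1.685 μm/a
Ordering by μm/a: zinc (1.68) > copper (1.52)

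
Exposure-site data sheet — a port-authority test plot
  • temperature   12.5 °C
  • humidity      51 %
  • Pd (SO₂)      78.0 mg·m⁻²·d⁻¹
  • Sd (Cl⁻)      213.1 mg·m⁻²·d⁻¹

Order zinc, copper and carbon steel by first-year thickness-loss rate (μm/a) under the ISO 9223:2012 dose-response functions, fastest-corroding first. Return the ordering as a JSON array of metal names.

zinc: f(T) = -0.071·(T−10) [T>10 °C] = -0.1775
  Pd branch = 0.0129·Pd^0.44·e^(0.046·RH+f) = 0.7671 μm/a
  Sd branch = 0.0175·Sd^0.57·e^(0.008·RH+0.085·T) = 1.618 μm/a
  r_corr = 0.7671 + 1.618 = 2.385 μm/a
copper: T>10 °C ⇒ hinge -0.080·(12.5−10) = -0.2000
  SO₂ term: 0.0053·78.0^0.26·exp(0.059·51-0.2000) = 0.273
  Sd branch = 0.01025·Sd^0.27·e^(0.036·RH+0.049·T) = 0.5044 μm/a
  r_corr = 0.273 + 0.5044 = 0.7774 μm/a
carbon steel: temperature factor f = -0.054·(2.5) = -0.1350
  SO₂ term: 1.77·78.0^0.52·exp(0.02·51-0.1350) = 41.33
  Sd branch = 0.102·Sd^0.62·e^(0.033·RH+0.04·T) = 25.14 μm/a
  r_corr = 41.33 + 25.14 = 66.47 μm/a
Ordering by μm/a: carbon steel (66.5) > zinc (2.39) > copper (0.777)

["carbon steel", "zinc", "copper"]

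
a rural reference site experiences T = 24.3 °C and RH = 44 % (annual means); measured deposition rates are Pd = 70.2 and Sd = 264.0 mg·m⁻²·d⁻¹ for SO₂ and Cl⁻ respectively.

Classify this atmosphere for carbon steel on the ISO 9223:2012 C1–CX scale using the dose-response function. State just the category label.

C4

carbon steel: temperature factor f = -0.054·(14.3) = -0.7722
  sulphur-dioxide contribution → 17.98 μm/a
  chloride contribution → 36.54 μm/a
  ⇒ r_corr(carbon steel) = 54.52 μm/a
ISO 9223 Table 2 (carbon steel): 50 < 54.5 ≤ 80 μm/a ⇒ C4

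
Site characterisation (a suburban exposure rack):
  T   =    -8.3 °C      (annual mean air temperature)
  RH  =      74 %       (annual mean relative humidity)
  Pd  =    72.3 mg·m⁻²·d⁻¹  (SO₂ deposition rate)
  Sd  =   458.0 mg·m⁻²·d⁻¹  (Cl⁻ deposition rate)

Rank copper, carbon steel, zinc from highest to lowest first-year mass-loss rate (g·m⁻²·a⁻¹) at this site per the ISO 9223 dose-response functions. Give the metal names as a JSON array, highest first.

copper: T≤10 °C ⇒ hinge +0.126·(-8.3−10) = -2.3058
  SO₂ term: 0.0053·72.3^0.26·exp(0.059·74-2.3058) = 0.1266
  Sd branch = 0.01025·Sd^0.27·e^(0.036·RH+0.049·T) = 0.5123 μm/a
  sum: 0.1266 + 0.5123 → r_corr = 0.6388 μm/a
  mass loss = 0.6388 μm/a × 8.96 g/cm³ = 5.724 g·m⁻²·a⁻¹
carbon steel: f(T) = +0.150·(T−10) [T≤10 °C] = -2.7450
  Pd branch = 1.77·Pd^0.52·e^(0.02·RH+f) = 4.627 μm/a
  Sd branch = 0.102·Sd^0.62·e^(0.033·RH+0.04·T) = 37.56 μm/a
  r_corr = 4.627 + 37.56 = 42.19 μm/a
  mass loss = 42.19 μm/a × 7.85 g/cm³ = 331.2 g·m⁻²·a⁻¹
zinc: T≤10 °C ⇒ hinge +0.038·(-8.3−10) = -0.6954
  Pd branch = 0.0129·Pd^0.44·e^(0.046·RH+f) = 1.273 μm/a
  Sd branch = 0.0175·Sd^0.57·e^(0.008·RH+0.085·T) = 0.5134 μm/a
  sum: 1.273 + 0.5134 → r_corr = 1.787 μm/a
  mass loss = 1.787 μm/a × 7.14 g/cm³ = 12.76 g·m⁻²·a⁻¹
Ordering by g·m⁻²·a⁻¹: carbon steel (331) > zinc (12.8) > copper (5.72)

["carbon steel", "zinc", "copper"]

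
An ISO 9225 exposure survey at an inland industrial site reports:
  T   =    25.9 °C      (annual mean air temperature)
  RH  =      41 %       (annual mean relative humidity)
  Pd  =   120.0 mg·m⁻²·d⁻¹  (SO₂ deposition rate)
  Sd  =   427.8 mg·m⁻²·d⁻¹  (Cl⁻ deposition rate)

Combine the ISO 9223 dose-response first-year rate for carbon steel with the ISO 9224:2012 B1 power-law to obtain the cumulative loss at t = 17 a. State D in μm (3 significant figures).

carbon steel: temperature factor f = -0.054·(15.9) = -0.8586
  sulphur-dioxide contribution → 20.53 μm/a
  chloride contribution → 47.59 μm/a
  total first-year rate 68.12 μm/a
ISO 9224: D(t) = r_corr · t^b with b = 0.523 (carbon steel, B1)
  D(17) = 68.12 × 17^0.523 = 68.12 × 4.401 = 299.8 μm

D(17) = 300 μm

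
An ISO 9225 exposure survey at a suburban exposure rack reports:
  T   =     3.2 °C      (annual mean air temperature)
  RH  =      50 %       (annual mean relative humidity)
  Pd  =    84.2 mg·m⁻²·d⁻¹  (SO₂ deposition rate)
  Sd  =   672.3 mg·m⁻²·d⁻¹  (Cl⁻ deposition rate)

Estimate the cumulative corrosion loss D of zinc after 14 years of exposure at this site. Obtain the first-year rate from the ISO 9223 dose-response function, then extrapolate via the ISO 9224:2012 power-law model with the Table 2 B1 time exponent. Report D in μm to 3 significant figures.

D(14) = 18.0 μm

zinc: temperature factor f = +0.038·(-6.8) = -0.2584
  SO₂ term: 0.0129·84.2^0.44·exp(0.046·50-0.2584) = 0.6988
  Cl⁻ term: 0.0175·672.3^0.57·exp(0.008·50+0.085·3.2) = 1.402
  sum: 0.6988 + 1.402 → r_corr = 2.1 μm/a
Long-term exponent b (ISO 9224 Table 2, B1) = 0.813
  D(14) = 2.1 × 14^0.813 = 2.1 × 8.547 = 17.95 μm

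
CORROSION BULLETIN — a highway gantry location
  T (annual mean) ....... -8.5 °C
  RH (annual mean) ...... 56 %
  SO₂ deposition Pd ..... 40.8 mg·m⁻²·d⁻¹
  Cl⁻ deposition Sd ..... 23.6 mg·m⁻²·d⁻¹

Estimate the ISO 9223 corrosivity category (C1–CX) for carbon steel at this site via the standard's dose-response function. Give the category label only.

C2

carbon steel: temperature factor f = +0.150·(-18.5) = -2.7750
  sulphur-dioxide contribution → 2.327 μm/a
  chloride contribution → 3.271 μm/a
  total first-year rate 5.598 μm/a
ISO 9223 Table 2 (carbon steel): 1.3 < 5.6 ≤ 25 μm/a ⇒ C2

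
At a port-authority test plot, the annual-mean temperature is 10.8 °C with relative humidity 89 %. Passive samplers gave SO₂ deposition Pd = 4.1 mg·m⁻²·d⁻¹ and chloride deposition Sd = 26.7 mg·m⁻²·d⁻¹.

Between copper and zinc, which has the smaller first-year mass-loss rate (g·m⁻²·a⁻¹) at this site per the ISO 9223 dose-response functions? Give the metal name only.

copper: f(T) = -0.080·(T−10) [T>10 °C] = -0.0640
  sulphur-dioxide contribution → 1.369 μm/a
  chloride contribution → 1.04 μm/a
  total first-year rate 2.409 μm/a
  mass loss = 2.409 μm/a × 8.96 g/cm³ = 21.58 g·m⁻²·a⁻¹
zinc: T>10 °C ⇒ hinge -0.071·(10.8−10) = -0.0568
  sulphur-dioxide contribution → 1.36 μm/a
  chloride contribution → 0.5808 μm/a
  ⇒ r_corr(zinc) = 1.941 μm/a
  mass loss = 1.941 μm/a × 7.14 g/cm³ = 13.86 g·m⁻²·a⁻¹
Ordering by g·m⁻²·a⁻¹: copper (21.6) > zinc (13.9)

zinc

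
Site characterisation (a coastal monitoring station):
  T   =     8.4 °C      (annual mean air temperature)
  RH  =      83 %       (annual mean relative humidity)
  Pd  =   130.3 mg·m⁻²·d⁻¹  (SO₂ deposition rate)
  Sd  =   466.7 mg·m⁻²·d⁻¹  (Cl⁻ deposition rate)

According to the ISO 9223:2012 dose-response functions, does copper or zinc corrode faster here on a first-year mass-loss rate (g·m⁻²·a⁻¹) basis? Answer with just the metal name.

copper: f(T) = +0.126·(T−10) [T≤10 °C] = -0.2016
  sulphur-dioxide contribution → 2.058 μm/a
  chloride contribution → 1.614 μm/a
  ⇒ r_corr(copper) = 3.671 μm/a
  mass loss = 3.671 μm/a × 8.96 g/cm³ = 32.89 g·m⁻²·a⁻¹
zinc: T≤10 °C ⇒ hinge +0.038·(8.4−10) = -0.0608
  sulphur-dioxide contribution → 4.709 μm/a
  chloride contribution → 2.306 μm/a
  ⇒ r_corr(zinc) = 7.015 μm/a
  mass loss = 7.015 μm/a × 7.14 g/cm³ = 50.08 g·m⁻²·a⁻¹
Ordering by g·m⁻²·a⁻¹: zinc (50.1) > copper (32.9)

zinc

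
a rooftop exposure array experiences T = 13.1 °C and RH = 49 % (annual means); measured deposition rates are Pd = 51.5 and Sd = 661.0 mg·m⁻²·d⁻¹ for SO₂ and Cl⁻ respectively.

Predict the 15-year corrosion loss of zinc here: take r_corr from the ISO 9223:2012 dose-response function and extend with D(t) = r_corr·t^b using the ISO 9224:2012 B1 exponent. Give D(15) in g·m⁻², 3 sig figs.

D(15) = 242 g·m⁻²

zinc: T>10 °C ⇒ hinge -0.071·(13.1−10) = -0.2201
  SO₂ term: 0.0129·51.5^0.44·exp(0.046·49-0.2201) = 0.5586
  Sd branch = 0.0175·Sd^0.57·e^(0.008·RH+0.085·T) = 3.194 μm/a
  r_corr = 0.5586 + 3.194 = 3.753 μm/a
Long-term exponent b (ISO 9224 Table 2, B1) = 0.813
  D(15) = 3.753 × 15^0.813 = 3.753 × 9.04 = 33.93 μm
  Mass loss = 33.93 μm × 7.14 g/cm³ = 242.2 g·m⁻²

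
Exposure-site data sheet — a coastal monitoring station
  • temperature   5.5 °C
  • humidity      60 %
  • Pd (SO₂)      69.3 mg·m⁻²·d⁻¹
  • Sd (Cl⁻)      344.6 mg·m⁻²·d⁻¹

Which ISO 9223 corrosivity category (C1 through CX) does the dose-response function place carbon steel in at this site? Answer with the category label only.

C4

carbon steel: f(T) = +0.150·(T−10) [T≤10 °C] = -0.6750
  SO₂ term: 1.77·69.3^0.52·exp(0.02·60-0.6750) = 27.11
  Sd branch = 0.102·Sd^0.62·e^(0.033·RH+0.04·T) = 34.45 μm/a
  r_corr = 27.11 + 34.45 = 61.56 μm/a
Category bounds: 50…80 μm/a bracket r_corr ⇒ C4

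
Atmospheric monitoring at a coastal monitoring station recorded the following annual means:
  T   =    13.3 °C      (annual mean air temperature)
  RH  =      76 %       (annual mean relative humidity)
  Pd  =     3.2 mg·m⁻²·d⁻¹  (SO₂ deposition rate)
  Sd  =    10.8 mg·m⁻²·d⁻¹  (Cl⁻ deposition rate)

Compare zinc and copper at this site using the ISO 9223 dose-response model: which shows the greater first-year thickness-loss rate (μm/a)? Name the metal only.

zinc: temperature factor f = -0.071·(3.3) = -0.2343
  sulphur-dioxide contribution → 0.5616 μm/a
  chloride contribution → 0.3865 μm/a
  ⇒ r_corr(zinc) = 0.948 μm/a
copper: T>10 °C ⇒ hinge -0.080·(13.3−10) = -0.2640
  sulphur-dioxide contribution → 0.4879 μm/a
  chloride contribution → 0.5768 μm/a
  total first-year rate 1.065 μm/a
Ordering by μm/a: copper (1.06) > zinc (0.948)

copper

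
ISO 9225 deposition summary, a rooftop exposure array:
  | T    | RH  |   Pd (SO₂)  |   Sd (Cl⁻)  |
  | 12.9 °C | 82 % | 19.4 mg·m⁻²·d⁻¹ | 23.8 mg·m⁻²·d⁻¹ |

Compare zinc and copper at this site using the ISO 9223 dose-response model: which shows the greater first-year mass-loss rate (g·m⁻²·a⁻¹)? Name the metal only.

zinc: temperature factor f = -0.071·(2.9) = -0.2059
  SO₂ term: 0.0129·19.4^0.44·exp(0.046·82-0.2059) = 1.683
  Sd branch = 0.0175·Sd^0.57·e^(0.008·RH+0.085·T) = 0.6149 μm/a
  r_corr = 1.683 + 0.6149 = 2.297 μm/a
  mass loss = 2.297 μm/a × 7.14 g/cm³ = 16.4 g·m⁻²·a⁻¹
copper: temperature factor f = -0.080·(2.9) = -0.2320
  SO₂ term: 0.0053·19.4^0.26·exp(0.059·82-0.2320) = 1.147
  Sd branch = 0.01025·Sd^0.27·e^(0.036·RH+0.049·T) = 0.8689 μm/a
  r_corr = 1.147 + 0.8689 = 2.016 μm/a
  mass loss = 2.016 μm/a × 8.96 g/cm³ = 18.06 g·m⁻²·a⁻¹
Ordering by g·m⁻²·a⁻¹: copper (18.1) > zinc (16.4)

copper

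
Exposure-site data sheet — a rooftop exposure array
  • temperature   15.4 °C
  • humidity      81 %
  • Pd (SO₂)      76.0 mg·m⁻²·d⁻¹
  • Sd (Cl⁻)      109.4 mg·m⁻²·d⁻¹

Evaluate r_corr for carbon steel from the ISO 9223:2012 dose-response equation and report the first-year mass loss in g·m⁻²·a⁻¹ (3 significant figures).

r_corr = 893 g·m⁻²·a⁻¹

carbon steel: f(T) = -0.054·(T−10) [T>10 °C] = -0.2916
  SO₂ term: 1.77·76.0^0.52·exp(0.02·81-0.2916) = 63.52
  Cl⁻ term: 0.102·109.4^0.62·exp(0.033·81+0.04·15.4) = 50.26
  r_corr = 63.52 + 50.26 = 113.8 μm/a
Convert to mass loss: 113.8 μm/a × 7.85 g/cm³ = 893.1 g·m⁻²·a⁻¹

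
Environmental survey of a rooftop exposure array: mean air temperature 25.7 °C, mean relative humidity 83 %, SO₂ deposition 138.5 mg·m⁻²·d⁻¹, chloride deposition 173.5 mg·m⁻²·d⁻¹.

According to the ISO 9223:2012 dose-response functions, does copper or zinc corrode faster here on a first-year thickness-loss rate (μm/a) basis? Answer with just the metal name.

zinc

copper: T>10 °C ⇒ hinge -0.080·(25.7−10) = -1.2560
  sulphur-dioxide contribution → 0.7283 μm/a
  chloride contribution → 2.883 μm/a
  ⇒ r_corr(copper) = 3.612 μm/a
zinc: temperature factor f = -0.071·(15.7) = -1.1147
  sulphur-dioxide contribution → 1.686 μm/a
  chloride contribution → 5.709 μm/a
  ⇒ r_corr(zinc) = 7.395 μm/a
Ordering by μm/a: zinc (7.39) > copper (3.61)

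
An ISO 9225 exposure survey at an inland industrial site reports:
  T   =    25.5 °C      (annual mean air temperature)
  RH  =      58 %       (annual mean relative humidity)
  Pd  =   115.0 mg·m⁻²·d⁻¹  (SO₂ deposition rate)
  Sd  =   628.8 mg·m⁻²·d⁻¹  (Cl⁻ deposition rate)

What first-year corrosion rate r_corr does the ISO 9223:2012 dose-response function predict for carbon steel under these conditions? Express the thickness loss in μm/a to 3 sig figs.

carbon steel: T>10 °C ⇒ hinge -0.054·(25.5−10) = -0.8370
  Pd branch = 1.77·Pd^0.52·e^(0.02·RH+f) = 28.83 μm/a
  Cl⁻ term: 0.102·628.8^0.62·exp(0.033·58+0.04·25.5) = 104.2
  sum: 28.83 + 104.2 → r_corr = 133 μm/a

r_corr = 133 μm/a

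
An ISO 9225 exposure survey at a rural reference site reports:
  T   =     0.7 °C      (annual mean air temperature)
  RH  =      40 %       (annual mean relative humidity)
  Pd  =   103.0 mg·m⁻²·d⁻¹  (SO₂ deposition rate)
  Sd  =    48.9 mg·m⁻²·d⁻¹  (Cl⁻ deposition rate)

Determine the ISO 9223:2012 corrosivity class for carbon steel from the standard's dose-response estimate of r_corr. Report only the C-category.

carbon steel: T≤10 °C ⇒ hinge +0.150·(0.7−10) = -1.3950
  Pd branch = 1.77·Pd^0.52·e^(0.02·RH+f) = 10.87 μm/a
  Sd branch = 0.102·Sd^0.62·e^(0.033·RH+0.04·T) = 4.379 μm/a
  sum: 10.87 + 4.379 → r_corr = 15.25 μm/a
15.2 μm/a falls in (1.3, 25] for carbon steel → category C2

C2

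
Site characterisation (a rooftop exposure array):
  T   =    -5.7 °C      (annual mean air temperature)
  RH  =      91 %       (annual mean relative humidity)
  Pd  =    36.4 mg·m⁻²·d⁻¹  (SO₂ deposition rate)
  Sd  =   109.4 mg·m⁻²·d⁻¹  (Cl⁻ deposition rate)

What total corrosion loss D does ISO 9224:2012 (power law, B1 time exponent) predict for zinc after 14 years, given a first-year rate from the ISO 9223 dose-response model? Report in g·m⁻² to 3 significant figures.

zinc: T≤10 °C ⇒ hinge +0.038·(-5.7−10) = -0.5966
  SO₂ term: 0.0129·36.4^0.44·exp(0.046·91-0.5966) = 2.272
  Cl⁻ term: 0.0175·109.4^0.57·exp(0.008·91+0.085·-5.7) = 0.3244
  sum: 2.272 + 0.3244 → r_corr = 2.596 μm/a
ISO 9224: D(t) = r_corr · t^b with b = 0.813 (zinc, B1)
  D(14) = 2.596 × 14^0.813 = 2.596 × 8.547 = 22.19 μm
  Mass loss = 22.19 μm × 7.14 g/cm³ = 158.4 g·m⁻²

D(14) = 158 g·m⁻²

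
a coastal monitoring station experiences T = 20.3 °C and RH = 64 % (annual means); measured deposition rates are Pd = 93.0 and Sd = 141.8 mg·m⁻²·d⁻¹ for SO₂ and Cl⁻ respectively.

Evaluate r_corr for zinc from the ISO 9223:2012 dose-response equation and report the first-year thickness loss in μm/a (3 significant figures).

r_corr = 3.63 μm/a

zinc: f(T) = -0.071·(T−10) [T>10 °C] = -0.7313
  sulphur-dioxide contribution → 0.8663 μm/a
  chloride contribution → 2.762 μm/a
  total first-year rate 3.628 μm/a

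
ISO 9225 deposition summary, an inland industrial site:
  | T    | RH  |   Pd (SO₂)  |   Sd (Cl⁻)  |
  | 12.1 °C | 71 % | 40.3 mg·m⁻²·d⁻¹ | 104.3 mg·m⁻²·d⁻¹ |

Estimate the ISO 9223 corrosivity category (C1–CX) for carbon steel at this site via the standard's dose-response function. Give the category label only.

C4

carbon steel: f(T) = -0.054·(T−10) [T>10 °C] = -0.1134
  SO₂ term: 1.77·40.3^0.52·exp(0.02·71-0.1134) = 44.69
  Sd branch = 0.102·Sd^0.62·e^(0.033·RH+0.04·T) = 30.74 μm/a
  r_corr = 44.69 + 30.74 = 75.43 μm/a
Category bounds: 50…80 μm/a bracket r_corr ⇒ C4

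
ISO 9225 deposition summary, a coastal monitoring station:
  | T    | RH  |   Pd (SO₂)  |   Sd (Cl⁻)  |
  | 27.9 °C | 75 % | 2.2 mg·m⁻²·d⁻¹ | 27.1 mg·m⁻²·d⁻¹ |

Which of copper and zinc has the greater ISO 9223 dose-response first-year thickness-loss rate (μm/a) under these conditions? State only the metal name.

zinc

copper: f(T) = -0.080·(T−10) [T>10 °C] = -1.4320
  sulphur-dioxide contribution → 0.1298 μm/a
  chloride contribution → 1.459 μm/a
  ⇒ r_corr(copper) = 1.588 μm/a
zinc: T>10 °C ⇒ hinge -0.071·(27.9−10) = -1.2709
  sulphur-dioxide contribution → 0.1613 μm/a
  chloride contribution → 2.24 μm/a
  total first-year rate 2.402 μm/a
Ordering by μm/a: zinc (2.4) > copper (1.59)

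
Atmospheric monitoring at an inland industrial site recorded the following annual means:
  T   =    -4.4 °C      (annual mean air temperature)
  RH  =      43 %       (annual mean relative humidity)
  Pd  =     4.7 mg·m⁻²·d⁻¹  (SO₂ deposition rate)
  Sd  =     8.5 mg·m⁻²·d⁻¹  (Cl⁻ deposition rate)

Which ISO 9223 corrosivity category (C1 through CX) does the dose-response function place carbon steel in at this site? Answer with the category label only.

C2

carbon steel: T≤10 °C ⇒ hinge +0.150·(-4.4−10) = -2.1600
  Pd branch = 1.77·Pd^0.52·e^(0.02·RH+f) = 1.079 μm/a
  Cl⁻ term: 0.102·8.5^0.62·exp(0.033·43+0.04·-4.4) = 1.333
  sum: 1.079 + 1.333 → r_corr = 2.411 μm/a
Category bounds: 1.3…25 μm/a bracket r_corr ⇒ C2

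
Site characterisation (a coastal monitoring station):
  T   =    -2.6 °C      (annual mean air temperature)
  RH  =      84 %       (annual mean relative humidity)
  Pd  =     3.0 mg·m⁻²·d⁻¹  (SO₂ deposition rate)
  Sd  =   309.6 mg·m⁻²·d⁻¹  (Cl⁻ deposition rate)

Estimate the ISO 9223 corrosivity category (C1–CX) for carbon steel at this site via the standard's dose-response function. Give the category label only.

carbon steel: T≤10 °C ⇒ hinge +0.150·(-2.6−10) = -1.8900
  SO₂ term: 1.77·3.0^0.52·exp(0.02·84-1.8900) = 2.54
  Cl⁻ term: 0.102·309.6^0.62·exp(0.033·84+0.04·-2.6) = 51.47
  sum: 2.54 + 51.47 → r_corr = 54.02 μm/a
54 μm/a falls in (50, 80] for carbon steel → category C4

C4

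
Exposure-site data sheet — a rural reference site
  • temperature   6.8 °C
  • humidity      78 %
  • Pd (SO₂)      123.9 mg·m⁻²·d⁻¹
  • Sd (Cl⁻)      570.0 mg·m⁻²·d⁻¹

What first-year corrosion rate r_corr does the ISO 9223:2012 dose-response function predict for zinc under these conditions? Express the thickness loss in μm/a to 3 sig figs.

zinc: f(T) = +0.038·(T−10) [T≤10 °C] = -0.1216
  sulphur-dioxide contribution → 3.443 μm/a
  chloride contribution → 2.167 μm/a
  total first-year rate 5.611 μm/a

r_corr = 5.61 μm/a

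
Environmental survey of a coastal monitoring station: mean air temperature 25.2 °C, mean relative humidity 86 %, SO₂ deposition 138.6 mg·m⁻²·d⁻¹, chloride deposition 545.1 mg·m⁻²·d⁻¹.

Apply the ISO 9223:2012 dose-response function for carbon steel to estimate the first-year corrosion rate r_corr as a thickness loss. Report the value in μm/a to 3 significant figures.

r_corr = 294 μm/a

carbon steel: temperature factor f = -0.054·(15.2) = -0.8208
  SO₂ term: 1.77·138.6^0.52·exp(0.02·86-0.8208) = 56.52
  Sd branch = 0.102·Sd^0.62·e^(0.033·RH+0.04·T) = 237.4 μm/a
  r_corr = 56.52 + 237.4 = 293.9 μm/a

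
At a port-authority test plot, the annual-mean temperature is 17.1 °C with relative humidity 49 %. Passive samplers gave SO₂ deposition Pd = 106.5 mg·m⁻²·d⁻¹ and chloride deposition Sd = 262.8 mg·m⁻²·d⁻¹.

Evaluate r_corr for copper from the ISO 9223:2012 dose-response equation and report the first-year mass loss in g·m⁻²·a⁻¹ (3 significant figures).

r_corr = 7.21 g·m⁻²·a⁻¹

copper: temperature factor f = -0.080·(7.1) = -0.5680
  Pd branch = 0.0053·Pd^0.26·e^(0.059·RH+f) = 0.1821 μm/a
  Cl⁻ term: 0.01025·262.8^0.27·exp(0.036·49+0.049·17.1) = 0.6223
  r_corr = 0.1821 + 0.6223 = 0.8044 μm/a
Convert to mass loss: 0.8044 μm/a × 8.96 g/cm³ = 7.207 g·m⁻²·a⁻¹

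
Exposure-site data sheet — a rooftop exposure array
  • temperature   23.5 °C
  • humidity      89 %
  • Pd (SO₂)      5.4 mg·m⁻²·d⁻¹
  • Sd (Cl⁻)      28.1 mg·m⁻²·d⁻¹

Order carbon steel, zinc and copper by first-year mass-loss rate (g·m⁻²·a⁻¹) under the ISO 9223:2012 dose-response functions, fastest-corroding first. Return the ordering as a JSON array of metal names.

["carbon steel", "copper", "zinc"]

carbon steel: T>10 °C ⇒ hinge -0.054·(23.5−10) = -0.7290
  sulphur-dioxide contribution → 12.17 μm/a
  chloride contribution → 38.95 μm/a
  ⇒ r_corr(carbon steel) = 51.12 μm/a
  mass loss = 51.12 μm/a × 7.85 g/cm³ = 401.3 g·m⁻²·a⁻¹
zinc: T>10 °C ⇒ hinge -0.071·(23.5−10) = -0.9585
  sulphur-dioxide contribution → 0.6231 μm/a
  chloride contribution → 1.76 μm/a
  total first-year rate 2.383 μm/a
  mass loss = 2.383 μm/a × 7.14 g/cm³ = 17.02 g·m⁻²·a⁻¹
copper: T>10 °C ⇒ hinge -0.080·(23.5−10) = -1.0800
  sulphur-dioxide contribution → 0.5323 μm/a
  chloride contribution → 1.965 μm/a
  ⇒ r_corr(copper) = 2.498 μm/a
  mass loss = 2.498 μm/a × 8.96 g/cm³ = 22.38 g·m⁻²·a⁻¹
Ordering by g·m⁻²·a⁻¹: carbon steel (401) > copper (22.4) > zinc (17)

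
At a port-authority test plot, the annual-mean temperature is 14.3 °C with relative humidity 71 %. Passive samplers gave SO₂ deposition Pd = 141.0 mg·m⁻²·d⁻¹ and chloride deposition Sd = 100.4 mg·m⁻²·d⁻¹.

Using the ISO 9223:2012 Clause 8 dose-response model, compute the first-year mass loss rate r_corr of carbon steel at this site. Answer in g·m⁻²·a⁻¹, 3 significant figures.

r_corr = 855 g·m⁻²·a⁻¹

carbon steel: T>10 °C ⇒ hinge -0.054·(14.3−10) = -0.2322
  SO₂ term: 1.77·141.0^0.52·exp(0.02·71-0.2322) = 76.11
  Sd branch = 0.102·Sd^0.62·e^(0.033·RH+0.04·T) = 32.78 μm/a
  sum: 76.11 + 32.78 → r_corr = 108.9 μm/a
Convert to mass loss: 108.9 μm/a × 7.85 g/cm³ = 854.8 g·m⁻²·a⁻¹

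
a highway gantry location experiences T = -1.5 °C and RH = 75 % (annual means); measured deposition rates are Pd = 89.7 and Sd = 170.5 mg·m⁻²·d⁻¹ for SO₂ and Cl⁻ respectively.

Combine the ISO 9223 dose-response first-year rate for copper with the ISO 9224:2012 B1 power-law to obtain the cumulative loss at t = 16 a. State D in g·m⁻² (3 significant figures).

D(16) = 51.4 g·m⁻²

copper: T≤10 °C ⇒ hinge +0.126·(-1.5−10) = -1.4490
  SO₂ term: 0.0053·89.7^0.26·exp(0.059·75-1.4490) = 0.3346
  Sd branch = 0.01025·Sd^0.27·e^(0.036·RH+0.049·T) = 0.5675 μm/a
  r_corr = 0.3346 + 0.5675 = 0.902 μm/a
ISO 9224: D(t) = r_corr · t^b with b = 0.667 (copper, B1)
  D(16) = 0.902 × 16^0.667 = 0.902 × 6.355 = 5.733 μm
  Mass loss = 5.733 μm × 8.96 g/cm³ = 51.37 g·m⁻²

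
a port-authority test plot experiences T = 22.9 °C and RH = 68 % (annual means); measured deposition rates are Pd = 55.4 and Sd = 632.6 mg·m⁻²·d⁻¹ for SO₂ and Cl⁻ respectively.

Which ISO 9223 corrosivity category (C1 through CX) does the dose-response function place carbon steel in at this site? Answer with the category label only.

C5

carbon steel: temperature factor f = -0.054·(12.9) = -0.6966
  SO₂ term: 1.77·55.4^0.52·exp(0.02·68-0.6966) = 27.71
  Sd branch = 0.102·Sd^0.62·e^(0.033·RH+0.04·T) = 131.1 μm/a
  r_corr = 27.71 + 131.1 = 158.8 μm/a
Category bounds: 80…200 μm/a bracket r_corr ⇒ C5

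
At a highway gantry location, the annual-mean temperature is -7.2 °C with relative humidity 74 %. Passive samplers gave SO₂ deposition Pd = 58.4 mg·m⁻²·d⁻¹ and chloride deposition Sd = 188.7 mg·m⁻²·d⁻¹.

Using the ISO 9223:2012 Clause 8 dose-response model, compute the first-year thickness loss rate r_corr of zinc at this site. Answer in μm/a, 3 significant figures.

zinc: temperature factor f = +0.038·(-17.2) = -0.6536
  sulphur-dioxide contribution → 1.209 μm/a
  chloride contribution → 0.34 μm/a
  ⇒ r_corr(zinc) = 1.549 μm/a

r_corr = 1.55 μm/a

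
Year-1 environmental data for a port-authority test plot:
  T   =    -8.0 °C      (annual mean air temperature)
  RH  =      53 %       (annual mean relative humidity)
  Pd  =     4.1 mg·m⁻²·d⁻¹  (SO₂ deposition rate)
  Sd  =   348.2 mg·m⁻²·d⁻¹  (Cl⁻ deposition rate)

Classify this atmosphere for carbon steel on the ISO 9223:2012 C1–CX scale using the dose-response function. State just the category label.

carbon steel: T≤10 °C ⇒ hinge +0.150·(-8.0−10) = -2.7000
  sulphur-dioxide contribution → 0.7151 μm/a
  chloride contribution → 16.04 μm/a
  ⇒ r_corr(carbon steel) = 16.75 μm/a
ISO 9223 Table 2 (carbon steel): 1.3 < 16.8 ≤ 25 μm/a ⇒ C2

C2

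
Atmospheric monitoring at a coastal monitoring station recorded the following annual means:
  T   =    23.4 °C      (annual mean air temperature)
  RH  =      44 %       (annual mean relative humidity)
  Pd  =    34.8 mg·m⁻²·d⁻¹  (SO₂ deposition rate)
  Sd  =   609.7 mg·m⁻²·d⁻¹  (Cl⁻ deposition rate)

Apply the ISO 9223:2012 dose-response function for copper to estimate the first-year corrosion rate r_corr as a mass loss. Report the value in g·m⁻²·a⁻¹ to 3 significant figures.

copper: temperature factor f = -0.080·(13.4) = -1.0720
  sulphur-dioxide contribution → 0.06123 μm/a
  chloride contribution → 0.8884 μm/a
  total first-year rate 0.9496 μm/a
Convert to mass loss: 0.9496 μm/a × 8.96 g/cm³ = 8.508 g·m⁻²·a⁻¹

r_corr = 8.51 g·m⁻²·a⁻¹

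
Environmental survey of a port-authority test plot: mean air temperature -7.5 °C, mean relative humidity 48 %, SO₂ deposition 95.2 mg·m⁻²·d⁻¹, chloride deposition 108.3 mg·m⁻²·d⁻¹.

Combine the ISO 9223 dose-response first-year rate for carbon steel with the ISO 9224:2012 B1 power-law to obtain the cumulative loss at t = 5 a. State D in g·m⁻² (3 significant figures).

carbon steel: temperature factor f = +0.150·(-17.5) = -2.6250
  Pd branch = 1.77·Pd^0.52·e^(0.02·RH+f) = 3.579 μm/a
  Cl⁻ term: 0.102·108.3^0.62·exp(0.033·48+0.04·-7.5) = 6.725
  sum: 3.579 + 6.725 → r_corr = 10.3 μm/a
Power-law: D(5) = r_corr · 5^0.523
  D(5) = 10.3 × 5^0.523 = 10.3 × 2.32 = 23.91 μm
  Mass loss = 23.91 μm × 7.85 g/cm³ = 187.7 g·m⁻²

D(5) = 188 g·m⁻²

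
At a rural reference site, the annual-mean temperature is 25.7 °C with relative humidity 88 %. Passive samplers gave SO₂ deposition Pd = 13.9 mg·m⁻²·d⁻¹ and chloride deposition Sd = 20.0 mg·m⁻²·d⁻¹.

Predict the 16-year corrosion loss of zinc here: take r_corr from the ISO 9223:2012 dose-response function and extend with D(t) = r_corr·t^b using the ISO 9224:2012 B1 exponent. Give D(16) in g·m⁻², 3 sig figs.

zinc: temperature factor f = -0.071·(15.7) = -1.1147
  Pd branch = 0.0129·Pd^0.44·e^(0.046·RH+f) = 0.7717 μm/a
  Sd branch = 0.0175·Sd^0.57·e^(0.008·RH+0.085·T) = 1.734 μm/a
  r_corr = 0.7717 + 1.734 = 2.506 μm/a
Long-term exponent b (ISO 9224 Table 2, B1) = 0.813
  D(16) = 2.506 × 16^0.813 = 2.506 × 9.527 = 23.87 μm
  Mass loss = 23.87 μm × 7.14 g/cm³ = 170.4 g·m⁻²

D(16) = 170 g·m⁻²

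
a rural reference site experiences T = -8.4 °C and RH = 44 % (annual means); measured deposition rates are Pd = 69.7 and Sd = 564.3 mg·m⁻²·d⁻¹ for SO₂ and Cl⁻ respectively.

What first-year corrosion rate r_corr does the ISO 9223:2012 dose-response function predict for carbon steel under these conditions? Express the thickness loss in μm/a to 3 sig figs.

carbon steel: T≤10 °C ⇒ hinge +0.150·(-8.4−10) = -2.7600
  SO₂ term: 1.77·69.7^0.52·exp(0.02·44-2.7600) = 2.455
  Cl⁻ term: 0.102·564.3^0.62·exp(0.033·44+0.04·-8.4) = 15.82
  r_corr = 2.455 + 15.82 = 18.27 μm/a

r_corr = 18.3 μm/a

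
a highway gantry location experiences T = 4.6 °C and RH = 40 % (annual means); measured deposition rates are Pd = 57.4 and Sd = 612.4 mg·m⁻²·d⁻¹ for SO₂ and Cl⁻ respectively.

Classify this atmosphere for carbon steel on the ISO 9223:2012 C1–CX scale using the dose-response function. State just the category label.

C3

carbon steel: T≤10 °C ⇒ hinge +0.150·(4.6−10) = -0.8100
  SO₂ term: 1.77·57.4^0.52·exp(0.02·40-0.8100) = 14.4
  Sd branch = 0.102·Sd^0.62·e^(0.033·RH+0.04·T) = 24.53 μm/a
  sum: 14.4 + 24.53 → r_corr = 38.93 μm/a
Category bounds: 25…50 μm/a bracket r_corr ⇒ C3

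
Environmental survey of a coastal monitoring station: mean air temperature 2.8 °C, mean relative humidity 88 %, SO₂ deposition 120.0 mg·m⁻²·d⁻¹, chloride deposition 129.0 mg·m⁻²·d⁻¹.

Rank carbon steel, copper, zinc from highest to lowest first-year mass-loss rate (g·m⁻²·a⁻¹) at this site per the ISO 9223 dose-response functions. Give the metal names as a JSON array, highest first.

carbon steel: temperature factor f = +0.150·(-7.2) = -1.0800
  sulphur-dioxide contribution → 42.12 μm/a
  chloride contribution → 42.36 μm/a
  total first-year rate 84.48 μm/a
  mass loss = 84.48 μm/a × 7.85 g/cm³ = 663.2 g·m⁻²·a⁻¹
copper: T≤10 °C ⇒ hinge +0.126·(2.8−10) = -0.9072
  sulphur-dioxide contribution → 1.336 μm/a
  chloride contribution → 1.038 μm/a
  ⇒ r_corr(copper) = 2.373 μm/a
  mass loss = 2.373 μm/a × 8.96 g/cm³ = 21.26 g·m⁻²·a⁻¹
zinc: T≤10 °C ⇒ hinge +0.038·(2.8−10) = -0.2736
  sulphur-dioxide contribution → 4.62 μm/a
  chloride contribution → 0.7164 μm/a
  total first-year rate 5.336 μm/a
  mass loss = 5.336 μm/a × 7.14 g/cm³ = 38.1 g·m⁻²·a⁻¹
Ordering by g·m⁻²·a⁻¹: carbon steel (663) > zinc (38.1) > copper (21.3)

["carbon steel", "zinc", "copper"]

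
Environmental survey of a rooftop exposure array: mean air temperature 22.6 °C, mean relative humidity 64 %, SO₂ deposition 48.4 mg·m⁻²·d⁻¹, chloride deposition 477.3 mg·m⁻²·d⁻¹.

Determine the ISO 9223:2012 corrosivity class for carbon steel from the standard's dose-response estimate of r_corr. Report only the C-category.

carbon steel: temperature factor f = -0.054·(12.6) = -0.6804
  sulphur-dioxide contribution → 24.24 μm/a
  chloride contribution → 95.34 μm/a
  ⇒ r_corr(carbon steel) = 119.6 μm/a
Category bounds: 80…200 μm/a bracket r_corr ⇒ C5

C5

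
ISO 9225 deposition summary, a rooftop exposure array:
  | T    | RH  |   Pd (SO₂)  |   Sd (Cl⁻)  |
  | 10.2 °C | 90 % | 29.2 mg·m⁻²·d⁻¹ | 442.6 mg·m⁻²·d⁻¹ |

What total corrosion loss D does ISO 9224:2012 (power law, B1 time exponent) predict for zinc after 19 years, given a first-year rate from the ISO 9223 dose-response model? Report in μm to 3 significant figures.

zinc: T>10 °C ⇒ hinge -0.071·(10.2−10) = -0.0142
  Pd branch = 0.0129·Pd^0.44·e^(0.046·RH+f) = 3.525 μm/a
  Cl⁻ term: 0.0175·442.6^0.57·exp(0.008·90+0.085·10.2) = 2.757
  r_corr = 3.525 + 2.757 = 6.282 μm/a
Power-law: D(19) = r_corr · 19^0.813
  D(19) = 6.282 × 19^0.813 = 6.282 × 10.96 = 68.83 μm

D(19) = 68.8 μm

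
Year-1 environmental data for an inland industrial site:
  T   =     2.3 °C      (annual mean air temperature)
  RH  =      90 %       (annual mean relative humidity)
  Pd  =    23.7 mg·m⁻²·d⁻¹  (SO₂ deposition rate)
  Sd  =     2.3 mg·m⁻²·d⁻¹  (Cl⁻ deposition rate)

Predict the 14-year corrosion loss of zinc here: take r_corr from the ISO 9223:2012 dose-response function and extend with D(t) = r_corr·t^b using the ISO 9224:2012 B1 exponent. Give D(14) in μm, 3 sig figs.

zinc: T≤10 °C ⇒ hinge +0.038·(2.3−10) = -0.2926
  Pd branch = 0.0129·Pd^0.44·e^(0.046·RH+f) = 2.434 μm/a
  Sd branch = 0.0175·Sd^0.57·e^(0.008·RH+0.085·T) = 0.07028 μm/a
  sum: 2.434 + 0.07028 → r_corr = 2.505 μm/a
ISO 9224: D(t) = r_corr · t^b with b = 0.813 (zinc, B1)
  D(14) = 2.505 × 14^0.813 = 2.505 × 8.547 = 21.41 μm

D(14) = 21.4 μm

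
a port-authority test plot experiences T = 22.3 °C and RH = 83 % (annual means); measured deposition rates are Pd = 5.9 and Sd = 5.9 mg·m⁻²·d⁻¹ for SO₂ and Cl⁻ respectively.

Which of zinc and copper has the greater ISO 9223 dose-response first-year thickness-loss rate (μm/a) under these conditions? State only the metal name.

copper

zinc: temperature factor f = -0.071·(12.3) = -0.8733
  SO₂ term: 0.0129·5.9^0.44·exp(0.046·83-0.8733) = 0.5353
  Cl⁻ term: 0.0175·5.9^0.57·exp(0.008·83+0.085·22.3) = 0.6223
  sum: 0.5353 + 0.6223 → r_corr = 1.158 μm/a
copper: temperature factor f = -0.080·(12.3) = -0.9840
  SO₂ term: 0.0053·5.9^0.26·exp(0.059·83-0.9840) = 0.4208
  Cl⁻ term: 0.01025·5.9^0.27·exp(0.036·83+0.049·22.3) = 0.9797
  r_corr = 0.4208 + 0.9797 = 1.4 μm/a
Ordering by μm/a: copper (1.4) > zinc (1.16)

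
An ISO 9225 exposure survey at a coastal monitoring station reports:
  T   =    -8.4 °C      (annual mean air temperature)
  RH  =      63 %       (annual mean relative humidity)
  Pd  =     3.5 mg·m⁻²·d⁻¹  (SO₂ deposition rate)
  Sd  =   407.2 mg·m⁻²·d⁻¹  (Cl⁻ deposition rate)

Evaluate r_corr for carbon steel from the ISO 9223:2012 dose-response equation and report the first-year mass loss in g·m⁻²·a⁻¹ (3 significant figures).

r_corr = 196 g·m⁻²·a⁻¹

carbon steel: temperature factor f = +0.150·(-18.4) = -2.7600
  Pd branch = 1.77·Pd^0.52·e^(0.02·RH+f) = 0.7576 μm/a
  Sd branch = 0.102·Sd^0.62·e^(0.033·RH+0.04·T) = 24.19 μm/a
  sum: 0.7576 + 24.19 → r_corr = 24.95 μm/a
Convert to mass loss: 24.95 μm/a × 7.85 g/cm³ = 195.8 g·m⁻²·a⁻¹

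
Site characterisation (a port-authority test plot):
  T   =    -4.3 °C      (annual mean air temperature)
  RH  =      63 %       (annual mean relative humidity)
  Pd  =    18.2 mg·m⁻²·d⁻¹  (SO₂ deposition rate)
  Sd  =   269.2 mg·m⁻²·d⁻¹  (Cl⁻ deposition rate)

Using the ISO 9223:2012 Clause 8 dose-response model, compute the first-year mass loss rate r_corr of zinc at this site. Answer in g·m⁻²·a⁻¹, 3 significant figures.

zinc: temperature factor f = +0.038·(-14.3) = -0.5434
  Pd branch = 0.0129·Pd^0.44·e^(0.046·RH+f) = 0.4871 μm/a
  Cl⁻ term: 0.0175·269.2^0.57·exp(0.008·63+0.085·-4.3) = 0.4879
  r_corr = 0.4871 + 0.4879 = 0.975 μm/a
Convert to mass loss: 0.975 μm/a × 7.14 g/cm³ = 6.961 g·m⁻²·a⁻¹

r_corr = 6.96 g·m⁻²·a⁻¹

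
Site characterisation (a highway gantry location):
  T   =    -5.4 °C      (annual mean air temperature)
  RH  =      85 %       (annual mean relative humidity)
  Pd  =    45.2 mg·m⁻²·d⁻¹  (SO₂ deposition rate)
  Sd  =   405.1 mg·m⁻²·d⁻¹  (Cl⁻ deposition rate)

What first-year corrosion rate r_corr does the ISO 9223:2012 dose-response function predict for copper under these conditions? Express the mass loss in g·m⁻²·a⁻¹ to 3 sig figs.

copper: temperature factor f = +0.126·(-15.4) = -1.9404
  sulphur-dioxide contribution → 0.309 μm/a
  chloride contribution → 0.8488 μm/a
  ⇒ r_corr(copper) = 1.158 μm/a
Convert to mass loss: 1.158 μm/a × 8.96 g/cm³ = 10.37 g·m⁻²·a⁻¹

r_corr = 10.4 g·m⁻²·a⁻¹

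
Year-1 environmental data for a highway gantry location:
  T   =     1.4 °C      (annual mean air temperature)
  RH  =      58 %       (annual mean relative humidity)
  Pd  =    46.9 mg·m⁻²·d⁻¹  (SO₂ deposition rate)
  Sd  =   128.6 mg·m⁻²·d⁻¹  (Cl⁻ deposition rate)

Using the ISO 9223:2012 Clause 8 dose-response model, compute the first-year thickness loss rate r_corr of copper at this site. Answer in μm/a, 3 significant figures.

copper: temperature factor f = +0.126·(-8.6) = -1.0836
  SO₂ term: 0.0053·46.9^0.26·exp(0.059·58-1.0836) = 0.1494
  Cl⁻ term: 0.01025·128.6^0.27·exp(0.036·58+0.049·1.4) = 0.3287
  r_corr = 0.1494 + 0.3287 = 0.4781 μm/a

r_corr = 0.478 μm/a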